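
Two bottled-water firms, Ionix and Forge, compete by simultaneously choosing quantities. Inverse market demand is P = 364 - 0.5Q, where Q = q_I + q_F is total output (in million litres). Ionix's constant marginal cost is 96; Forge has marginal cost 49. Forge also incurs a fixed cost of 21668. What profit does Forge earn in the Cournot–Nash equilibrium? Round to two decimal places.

Ionix's profit: π_I = (364 - 0.5Q)q_I - (96q_I). Setting ∂π_I/∂q_I = 0: 268 - q_I - (1/2)(q_F) = 0.
Forge's profit: π_F = (364 - 0.5Q)q_F - (49q_F). Setting ∂π_F/∂q_F = 0: 315 - q_F - (1/2)(q_I) = 0.
Best responses: q_I = (268 - (1/2)q_F), q_F = (315 - (1/2)q_I).
Solving the pair: q_I = 442/3, q_F = 724/3.
Price P = 364 - (1/2)·(1166/3) = 509/3.
Forge's profit: (509/3 - 49)·(724/3) - 21668 = 7452.8889.

7452.89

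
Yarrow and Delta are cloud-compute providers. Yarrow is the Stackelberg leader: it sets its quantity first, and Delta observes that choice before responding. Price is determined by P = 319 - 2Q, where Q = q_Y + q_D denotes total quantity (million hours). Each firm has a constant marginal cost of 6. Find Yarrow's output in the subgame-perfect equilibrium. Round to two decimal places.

78.25

The follower Delta best-responds to any q_Y: π_D = (319 - 2Q)q_D - 6q_D.
∂π_D/∂q_D = 313 - 2q_Y - 4q_D = 0 gives the reaction function q_D = (313 - 2q_Y)/4.
Yarrow substitutes q_D(q_Y) into its own profit: π_Y = q_Y(319 - 2q_Y - (313 - 2q_Y)/2) - 6q_Y = (325/2 - q_Y)q_Y - 6q_Y.
Leader FOC: 313/2 - 2q_Y = 0, so q_Y = 313/4.
Then q_D = (313 - 2·(313/4))/4 = 313/8.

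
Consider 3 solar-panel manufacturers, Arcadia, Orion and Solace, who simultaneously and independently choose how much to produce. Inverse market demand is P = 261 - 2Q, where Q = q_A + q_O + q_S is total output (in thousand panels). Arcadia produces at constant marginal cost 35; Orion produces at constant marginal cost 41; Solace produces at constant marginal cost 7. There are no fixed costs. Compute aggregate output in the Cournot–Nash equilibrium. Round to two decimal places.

Arcadia's profit: π_A = (261 - 2Q)q_A - (35q_A). Setting ∂π_A/∂q_A = 0: 226 - 4q_A - 2(q_O + q_S) = 0.
Orion's profit: π_O = (261 - 2Q)q_O - (41q_O). Setting ∂π_O/∂q_O = 0: 220 - 4q_O - 2(q_A + q_S) = 0.
Solace's first-order condition: 254 - 4q_S - 2(q_A + q_O) = 0.
Summing all 3 equations gives 700 − 8Q = 0, hence Q = 175/2.
Back-substituting: q_A = (226 − 175)/2 = 51/2, q_O = (220 − 175)/2 = 45/2, q_S = (254 − 175)/2 = 79/2.
Total output Q = 51/2 + 45/2 + 79/2 = 175/2.

87.50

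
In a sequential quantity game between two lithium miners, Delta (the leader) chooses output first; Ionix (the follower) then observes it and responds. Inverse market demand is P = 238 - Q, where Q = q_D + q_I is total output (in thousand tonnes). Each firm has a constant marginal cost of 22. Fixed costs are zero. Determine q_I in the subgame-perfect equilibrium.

Solve by backward induction. Given q_D, the follower Ionix maximises π_I = (238 - q_D - q_I)q_I - 22q_I.
Follower FOC: 216 - q_D - 2q_I = 0, so q_I(q_D) = (216 - q_D)/2.
Delta substitutes q_I(q_D) into its own profit: π_D = q_D(238 - q_D - (216 - q_D)/2) - 22q_D = (130 - (1/2)q_D)q_D - 22q_D.
The leader's first-order condition 108 - q_D = 0 yields q_D = 108.
Then q_I = (216 - 108)/2 = 54.

54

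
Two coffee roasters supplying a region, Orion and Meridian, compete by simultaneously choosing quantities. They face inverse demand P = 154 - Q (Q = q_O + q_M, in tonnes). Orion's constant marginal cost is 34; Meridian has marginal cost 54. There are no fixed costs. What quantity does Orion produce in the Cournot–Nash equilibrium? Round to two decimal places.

46.67

Orion's profit: π_O = (154 - Q)q_O - (34q_O). Setting ∂π_O/∂q_O = 0: 120 - 2q_O - (q_M) = 0.
Meridian's profit: π_M = (154 - Q)q_M - (54q_M). Setting ∂π_M/∂q_M = 0: 100 - 2q_M - (q_O) = 0.
Rearranging gives the reaction functions q_O = (120 - q_M)/2 and q_M = (100 - q_O)/2.
Solving the pair: q_O = 140/3, q_M = 80/3.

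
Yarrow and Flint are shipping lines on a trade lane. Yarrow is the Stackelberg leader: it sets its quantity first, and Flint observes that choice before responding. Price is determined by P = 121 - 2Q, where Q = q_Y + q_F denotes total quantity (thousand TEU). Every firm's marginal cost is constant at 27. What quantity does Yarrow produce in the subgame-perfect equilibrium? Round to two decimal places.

The follower Flint best-responds to any q_Y: π_F = (121 - 2Q)q_F - 27q_F.
Setting the follower's marginal profit to zero, 94 - 2q_Y - 4q_F = 0, i.e. q_F = (94 - 2q_Y)/4.
Yarrow substitutes q_F(q_Y) into its own profit: π_Y = q_Y(121 - 2q_Y - (94 - 2q_Y)/2) - 27q_Y = (74 - q_Y)q_Y - 27q_Y.
Maximising: ∂π_Y/∂q_Y = 47 - 2q_Y = 0, giving q_Y = 47/2.
Then q_F = (94 - 2·(47/2))/4 = 47/4.

23.50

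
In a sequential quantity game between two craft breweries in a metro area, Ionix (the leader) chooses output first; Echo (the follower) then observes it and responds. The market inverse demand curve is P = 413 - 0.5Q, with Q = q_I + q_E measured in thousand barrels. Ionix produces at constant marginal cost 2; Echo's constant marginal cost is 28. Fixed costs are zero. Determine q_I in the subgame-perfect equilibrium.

Solve by backward induction. Given q_I, the follower Echo maximises π_E = (413 - (1/2)q_I - (1/2)q_E)q_E - 28q_E.
Follower FOC: 385 - (1/2)q_I - q_E = 0, so q_E(q_I) = (385 - (1/2)q_I).
Ionix substitutes q_E(q_I) into its own profit: π_I = q_I(413 - (1/2)q_I - (385 - (1/2)q_I)/2) - 2q_I = (441/2 - (1/4)q_I)q_I - 2q_I.
Maximising: ∂π_I/∂q_I = 437/2 - (1/2)q_I = 0, giving q_I = 437.
Then q_E = (385 - (1/2)·437) = 333/2.

437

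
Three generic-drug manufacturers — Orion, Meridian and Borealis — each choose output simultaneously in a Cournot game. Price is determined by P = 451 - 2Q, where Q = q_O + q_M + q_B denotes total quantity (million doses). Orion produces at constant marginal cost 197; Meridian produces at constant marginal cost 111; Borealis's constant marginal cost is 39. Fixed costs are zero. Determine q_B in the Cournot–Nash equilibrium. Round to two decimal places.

Orion's profit: π_O = (451 - 2Q)q_O - (197q_O). Setting ∂π_O/∂q_O = 0: 254 - 4q_O - 2(q_M + q_B) = 0.
Meridian's profit: π_M = (451 - 2Q)q_M - (111q_M). Setting ∂π_M/∂q_M = 0: 340 - 4q_M - 2(q_O + q_B) = 0.
Borealis's first-order condition: 412 - 4q_B - 2(q_O + q_M) = 0.
Summing all 3 equations gives 1006 − 8Q = 0, hence Q = 503/4.
Back-substituting: q_O = (254 − 503/2)/2 = 5/4, q_M = (340 − 503/2)/2 = 177/4, q_B = (412 − 503/2)/2 = 321/4.

80.25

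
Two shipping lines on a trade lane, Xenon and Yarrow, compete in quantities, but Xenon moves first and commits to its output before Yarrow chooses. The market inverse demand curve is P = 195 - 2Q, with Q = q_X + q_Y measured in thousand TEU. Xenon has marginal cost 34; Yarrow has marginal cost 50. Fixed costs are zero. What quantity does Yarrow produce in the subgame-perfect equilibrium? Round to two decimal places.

Solve by backward induction. Given q_X, the follower Yarrow maximises π_Y = (195 - 2q_X - 2q_Y)q_Y - 50q_Y.
Follower FOC: 145 - 2q_X - 4q_Y = 0, so q_Y(q_X) = (145 - 2q_X)/4.
Xenon substitutes q_Y(q_X) into its own profit: π_X = q_X(195 - 2q_X - (145 - 2q_X)/2) - 34q_X = (245/2 - q_X)q_X - 34q_X.
Maximising: ∂π_X/∂q_X = 177/2 - 2q_X = 0, giving q_X = 177/4.
Then q_Y = (145 - 2·(177/4))/4 = 113/8.

14.13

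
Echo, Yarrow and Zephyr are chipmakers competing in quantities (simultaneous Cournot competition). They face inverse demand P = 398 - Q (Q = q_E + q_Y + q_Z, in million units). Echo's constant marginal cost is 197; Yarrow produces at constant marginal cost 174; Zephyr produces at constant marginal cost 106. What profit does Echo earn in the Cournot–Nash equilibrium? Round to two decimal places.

Echo's profit: π_E = (398 - Q)q_E - (197q_E). Setting ∂π_E/∂q_E = 0: 201 - 2q_E - (q_Y + q_Z) = 0.
Yarrow's first-order condition: 224 - 2q_Y - (q_E + q_Z) = 0.
Zephyr's first-order condition: 292 - 2q_Z - (q_E + q_Y) = 0.
Adding the 3 conditions: 717 − 2Q − 2Q = 0, i.e. Q = 717/4.
Back-substituting: q_E = (201 − 717/4) = 87/4, q_Y = (224 − 717/4) = 179/4, q_Z = (292 − 717/4) = 451/4.
Price P = 398 - 717/4 = 875/4.
Echo's profit: (875/4 - 197)·(87/4) = 473.0625.

473.06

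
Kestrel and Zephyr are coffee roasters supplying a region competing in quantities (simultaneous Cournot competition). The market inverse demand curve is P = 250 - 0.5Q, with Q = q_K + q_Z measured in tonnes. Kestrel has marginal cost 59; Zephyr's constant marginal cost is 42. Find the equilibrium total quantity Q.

266

Kestrel's profit: π_K = (250 - 0.5Q)q_K - (59q_K). Setting ∂π_K/∂q_K = 0: 191 - q_K - (1/2)(q_Z) = 0.
Zephyr's profit: π_Z = (250 - 0.5Q)q_Z - (42q_Z). Setting ∂π_Z/∂q_Z = 0: 208 - q_Z - (1/2)(q_K) = 0.
Rearranging gives the reaction functions q_K = (191 - (1/2)q_Z) and q_Z = (208 - (1/2)q_K).
Solving the pair: q_K = 116, q_Z = 150.
Total output Q = 116 + 150 = 266.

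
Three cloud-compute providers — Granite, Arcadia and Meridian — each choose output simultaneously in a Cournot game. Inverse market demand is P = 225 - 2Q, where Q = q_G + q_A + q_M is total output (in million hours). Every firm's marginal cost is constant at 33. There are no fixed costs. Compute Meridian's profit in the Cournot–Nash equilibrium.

Each firm earns π_i = (225 - 2Q)q_i - 33q_i.
First-order condition (treating rivals' output as given): 192 - 4q_i - 2·Σ_{j≠i} q_j = 0.
With identical firms every q_j equals q_i, so Σ_{j≠i} q_j = 2q_i and 192 = 8q_i, giving q_i = 24.
Price P = 225 - 2·72 = 81.
Meridian's profit: (81 - 33)·24 = 1152.

1152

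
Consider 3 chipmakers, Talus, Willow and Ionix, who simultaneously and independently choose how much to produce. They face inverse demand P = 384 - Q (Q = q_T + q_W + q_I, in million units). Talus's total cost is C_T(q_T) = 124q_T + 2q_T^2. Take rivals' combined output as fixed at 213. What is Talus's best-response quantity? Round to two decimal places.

7.83

With rivals' combined output fixed at 213, Talus's profit is π_T = (384 - 213 - q_T)q_T - (124q_T + 2q_T²) = (171 - q_T)q_T - (124q_T + 2q_T²).
∂π_T/∂q_T = 47 - 6q_T = 0, so q_T = 47/6.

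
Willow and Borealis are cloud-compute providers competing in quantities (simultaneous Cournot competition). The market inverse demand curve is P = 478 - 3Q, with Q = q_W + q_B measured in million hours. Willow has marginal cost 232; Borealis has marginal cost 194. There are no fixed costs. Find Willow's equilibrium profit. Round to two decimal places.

Willow's profit: π_W = (478 - 3Q)q_W - (232q_W). Setting ∂π_W/∂q_W = 0: 246 - 6q_W - 3(q_B) = 0.
Borealis's first-order condition: 284 - 6q_B - 3(q_W) = 0.
Best responses: q_W = (246 - 3q_B)/6, q_B = (284 - 3q_W)/6.
Substituting one into the other gives q_W = 208/9 and q_B = 322/9.
Price P = 478 - 3·(530/9) = 904/3.
Willow's profit: (904/3 - 232)·(208/9) = 1602.3704.

1602.37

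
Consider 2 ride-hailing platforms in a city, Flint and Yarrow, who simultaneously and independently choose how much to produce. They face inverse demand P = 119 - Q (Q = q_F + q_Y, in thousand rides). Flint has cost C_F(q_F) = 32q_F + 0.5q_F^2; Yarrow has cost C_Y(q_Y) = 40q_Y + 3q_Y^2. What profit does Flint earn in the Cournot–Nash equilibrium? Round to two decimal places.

1079.46

Flint's profit: π_F = (119 - Q)q_F - (32q_F + (1/2)q_F²). Setting ∂π_F/∂q_F = 0: 87 - 3q_F - (q_Y) = 0.
Yarrow's profit: π_Y = (119 - Q)q_Y - (40q_Y + 3q_Y²). Setting ∂π_Y/∂q_Y = 0: 79 - 8q_Y - (q_F) = 0.
Best responses: q_F = (87 - q_Y)/3, q_Y = (79 - q_F)/8.
Substituting one into the other gives q_F = 617/23 and q_Y = 150/23.
Price P = 119 - 767/23 = 1970/23.
Flint's profit: (1970/23)·(617/23) - 32·(617/23) - (1/2)(617/23)² = 1079.4584.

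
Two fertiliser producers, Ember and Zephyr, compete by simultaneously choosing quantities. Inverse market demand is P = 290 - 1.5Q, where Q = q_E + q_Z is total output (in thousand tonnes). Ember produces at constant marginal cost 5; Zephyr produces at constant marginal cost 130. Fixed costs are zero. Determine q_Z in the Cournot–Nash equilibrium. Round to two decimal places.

Ember's profit: π_E = (290 - 1.5Q)q_E - (5q_E). Setting ∂π_E/∂q_E = 0: 285 - 3q_E - (3/2)(q_Z) = 0.
Zephyr's first-order condition: 160 - 3q_Z - (3/2)(q_E) = 0.
Rearranging gives the reaction functions q_E = (285 - (3/2)q_Z)/3 and q_Z = (160 - (3/2)q_E)/3.
Substituting one into the other gives q_E = 820/9 and q_Z = 70/9.

7.78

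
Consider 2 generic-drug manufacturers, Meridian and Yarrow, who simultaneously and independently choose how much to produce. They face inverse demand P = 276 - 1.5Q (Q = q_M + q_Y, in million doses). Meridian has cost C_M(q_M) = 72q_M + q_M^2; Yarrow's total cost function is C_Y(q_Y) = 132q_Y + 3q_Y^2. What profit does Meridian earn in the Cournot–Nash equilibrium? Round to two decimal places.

Meridian's profit: π_M = (276 - 1.5Q)q_M - (72q_M + q_M²). Setting ∂π_M/∂q_M = 0: 204 - 5q_M - (3/2)(q_Y) = 0.
Yarrow's profit: π_Y = (276 - 1.5Q)q_Y - (132q_Y + 3q_Y²). Setting ∂π_Y/∂q_Y = 0: 144 - 9q_Y - (3/2)(q_M) = 0.
Best responses: q_M = (204 - (3/2)q_Y)/5, q_Y = (144 - (3/2)q_M)/9.
Substituting one into the other gives q_M = 720/19 and q_Y = 184/19.
Price P = 276 - (3/2)·(904/19) = 204.6316.
Meridian's profit: 204.6316·(720/19) - 72·(720/19) - (720/19)² = 3590.0277.

3590.03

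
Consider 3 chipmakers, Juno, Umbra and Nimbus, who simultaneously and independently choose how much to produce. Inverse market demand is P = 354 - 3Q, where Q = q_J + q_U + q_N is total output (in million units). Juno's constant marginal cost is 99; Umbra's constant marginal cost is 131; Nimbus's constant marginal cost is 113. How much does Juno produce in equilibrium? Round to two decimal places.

Juno's profit: π_J = (354 - 3Q)q_J - (99q_J). Setting ∂π_J/∂q_J = 0: 255 - 6q_J - 3(q_U + q_N) = 0.
Umbra's first-order condition: 223 - 6q_U - 3(q_J + q_N) = 0.
Nimbus's first-order condition: 241 - 6q_N - 3(q_J + q_U) = 0.
Adding the 3 first-order conditions: 719 − 12Q = 0, so Q = 719/12.
Back-substituting: q_J = (255 − 719/4)/3 = 301/12, q_U = (223 − 719/4)/3 = 173/12, q_N = (241 − 719/4)/3 = 245/12.

25.08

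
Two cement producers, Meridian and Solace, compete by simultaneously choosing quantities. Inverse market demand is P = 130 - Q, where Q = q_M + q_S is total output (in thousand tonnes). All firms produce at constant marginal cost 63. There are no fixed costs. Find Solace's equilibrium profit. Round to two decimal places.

A representative firm's profit is π_i = q_i(130 - Q) - 63q_i.
Setting ∂π_i/∂q_i = 0 with rivals' quantities fixed: 67 - 2q_i - q_j = 0.
With identical firms every q_j equals q_i, so q_j = q_i and 67 = 3q_i, giving q_i = 67/3.
Price P = 130 - 134/3 = 256/3.
Solace's profit: (256/3 - 63)·(67/3) = 498.7778.

498.78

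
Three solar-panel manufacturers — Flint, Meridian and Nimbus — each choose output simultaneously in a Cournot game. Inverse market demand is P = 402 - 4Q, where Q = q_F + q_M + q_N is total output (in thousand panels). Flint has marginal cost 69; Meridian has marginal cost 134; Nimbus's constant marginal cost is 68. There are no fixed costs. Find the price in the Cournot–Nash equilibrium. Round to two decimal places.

Flint's profit: π_F = (402 - 4Q)q_F - (69q_F). Setting ∂π_F/∂q_F = 0: 333 - 8q_F - 4(q_M + q_N) = 0.
Meridian's first-order condition: 268 - 8q_M - 4(q_F + q_N) = 0.
Nimbus's profit: π_N = (402 - 4Q)q_N - (68q_N). Setting ∂π_N/∂q_N = 0: 334 - 8q_N - 4(q_F + q_M) = 0.
Summing all 3 equations gives 935 − 16Q = 0, hence Q = 935/16.
Back-substituting: q_F = (333 − 935/4)/4 = 397/16, q_M = (268 − 935/4)/4 = 137/16, q_N = (334 − 935/4)/4 = 401/16.
Total output Q = 935/16, so price P = 402 - 4·(935/16) = 673/4.

168.25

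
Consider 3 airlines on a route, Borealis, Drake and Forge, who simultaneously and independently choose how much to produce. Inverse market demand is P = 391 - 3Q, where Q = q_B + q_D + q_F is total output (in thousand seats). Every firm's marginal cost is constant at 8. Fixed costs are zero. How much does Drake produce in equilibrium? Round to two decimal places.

31.92

Each firm earns π_i = (391 - 3Q)q_i - 8q_i.
Setting ∂π_i/∂q_i = 0 with rivals' quantities fixed: 383 - 6q_i - 3·Σ_{j≠i} q_j = 0.
With identical firms every q_j equals q_i, so Σ_{j≠i} q_j = 2q_i and 383 = 12q_i, giving q_i = 383/12.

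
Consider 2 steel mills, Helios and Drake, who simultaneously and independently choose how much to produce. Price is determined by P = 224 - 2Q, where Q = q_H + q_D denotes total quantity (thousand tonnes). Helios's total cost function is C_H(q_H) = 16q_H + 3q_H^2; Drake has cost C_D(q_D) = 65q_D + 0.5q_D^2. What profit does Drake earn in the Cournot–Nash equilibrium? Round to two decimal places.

Helios's profit: π_H = (224 - 2Q)q_H - (16q_H + 3q_H²). Setting ∂π_H/∂q_H = 0: 208 - 10q_H - 2(q_D) = 0.
Drake's profit: π_D = (224 - 2Q)q_D - (65q_D + (1/2)q_D²). Setting ∂π_D/∂q_D = 0: 159 - 5q_D - 2(q_H) = 0.
So q_H = (208 - 2q_D)/10 and q_D = (159 - 2q_H)/5.
Solving the pair: q_H = 361/23, q_D = 587/23.
Price P = 224 - 2·(948/23) = 141.5652.
Drake's profit: 141.5652·(587/23) - 65·(587/23) - (1/2)(587/23)² = 1628.3979.

1628.40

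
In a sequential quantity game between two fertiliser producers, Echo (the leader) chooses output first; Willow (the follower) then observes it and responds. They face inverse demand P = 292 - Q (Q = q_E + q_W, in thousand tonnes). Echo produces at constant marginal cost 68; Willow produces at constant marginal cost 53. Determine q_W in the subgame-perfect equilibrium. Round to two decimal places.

67.25

Solve by backward induction. Given q_E, the follower Willow maximises π_W = (292 - q_E - q_W)q_W - 53q_W.
∂π_W/∂q_W = 239 - q_E - 2q_W = 0 gives the reaction function q_W = (239 - q_E)/2.
Echo substitutes q_W(q_E) into its own profit: π_E = q_E(292 - q_E - (239 - q_E)/2) - 68q_E = (345/2 - (1/2)q_E)q_E - 68q_E.
Leader FOC: 209/2 - q_E = 0, so q_E = 209/2.
Then q_W = (239 - 209/2)/2 = 269/4.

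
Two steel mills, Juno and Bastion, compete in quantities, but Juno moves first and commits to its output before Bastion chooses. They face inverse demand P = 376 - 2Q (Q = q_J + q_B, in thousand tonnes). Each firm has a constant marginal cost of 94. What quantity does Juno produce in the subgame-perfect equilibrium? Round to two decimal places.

70.50

The follower Bastion best-responds to any q_J: π_B = (376 - 2Q)q_B - 94q_B.
Follower FOC: 282 - 2q_J - 4q_B = 0, so q_B(q_J) = (282 - 2q_J)/4.
Juno substitutes q_B(q_J) into its own profit: π_J = q_J(376 - 2q_J - (282 - 2q_J)/2) - 94q_J = (235 - q_J)q_J - 94q_J.
The leader's first-order condition 141 - 2q_J = 0 yields q_J = 141/2.
Then q_B = (282 - 2·(141/2))/4 = 141/4.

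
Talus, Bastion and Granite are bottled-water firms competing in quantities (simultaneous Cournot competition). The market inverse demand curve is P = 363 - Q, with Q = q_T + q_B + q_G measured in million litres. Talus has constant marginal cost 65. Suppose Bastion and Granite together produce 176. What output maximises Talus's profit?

61

With rivals' combined output fixed at 176, Talus's profit is π_T = (363 - 176 - q_T)q_T - (65q_T) = (187 - q_T)q_T - (65q_T).
∂π_T/∂q_T = 122 - 2q_T = 0, so q_T = 61.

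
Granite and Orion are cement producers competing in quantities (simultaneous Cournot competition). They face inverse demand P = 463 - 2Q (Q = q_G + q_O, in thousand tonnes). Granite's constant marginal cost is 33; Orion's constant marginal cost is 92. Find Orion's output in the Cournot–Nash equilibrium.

52

Granite's profit: π_G = (463 - 2Q)q_G - (33q_G). Setting ∂π_G/∂q_G = 0: 430 - 4q_G - 2(q_O) = 0.
Orion's profit: π_O = (463 - 2Q)q_O - (92q_O). Setting ∂π_O/∂q_O = 0: 371 - 4q_O - 2(q_G) = 0.
Rearranging gives the reaction functions q_G = (430 - 2q_O)/4 and q_O = (371 - 2q_G)/4.
Substituting one into the other gives q_G = 163/2 and q_O = 52.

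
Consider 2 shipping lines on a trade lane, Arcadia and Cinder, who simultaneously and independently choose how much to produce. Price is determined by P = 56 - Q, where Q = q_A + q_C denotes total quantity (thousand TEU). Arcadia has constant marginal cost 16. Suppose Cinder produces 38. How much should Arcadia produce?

With the rival's output fixed at 38, Arcadia's profit is π_A = (56 - 38 - q_A)q_A - (16q_A) = (18 - q_A)q_A - (16q_A).
∂π_A/∂q_A = 2 - 2q_A = 0, so q_A = 1.

1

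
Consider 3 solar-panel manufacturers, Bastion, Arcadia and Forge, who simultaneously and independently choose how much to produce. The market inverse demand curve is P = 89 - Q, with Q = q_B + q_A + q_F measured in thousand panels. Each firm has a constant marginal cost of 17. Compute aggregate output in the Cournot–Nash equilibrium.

Each firm earns π_i = (89 - Q)q_i - 17q_i.
Setting ∂π_i/∂q_i = 0 with rivals' quantities fixed: 72 - 2q_i - Σ_{j≠i} q_j = 0.
By symmetry each firm produces the same amount; substituting Σ_{j≠i} q_j = 2q_i yields q_i = 72/4 = 18.
Total output Q = 18 + 18 + 18 = 54.

54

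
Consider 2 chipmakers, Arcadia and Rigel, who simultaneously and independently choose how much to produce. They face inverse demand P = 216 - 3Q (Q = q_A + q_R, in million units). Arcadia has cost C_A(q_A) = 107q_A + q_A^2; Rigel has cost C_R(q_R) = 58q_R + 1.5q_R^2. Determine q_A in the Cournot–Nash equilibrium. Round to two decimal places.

Arcadia's profit: π_A = (216 - 3Q)q_A - (107q_A + q_A²). Setting ∂π_A/∂q_A = 0: 109 - 8q_A - 3(q_R) = 0.
Rigel's first-order condition: 158 - 9q_R - 3(q_A) = 0.
Rearranging gives the reaction functions q_A = (109 - 3q_R)/8 and q_R = (158 - 3q_A)/9.
Substituting one into the other gives q_A = 169/21 and q_R = 937/63.

8.05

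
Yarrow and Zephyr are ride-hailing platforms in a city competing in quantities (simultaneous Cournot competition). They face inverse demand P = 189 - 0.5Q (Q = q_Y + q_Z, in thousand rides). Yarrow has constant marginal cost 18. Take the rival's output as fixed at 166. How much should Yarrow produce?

88

With the rival's output fixed at 166, Yarrow's profit is π_Y = (189 - (1/2)·166 - (1/2)q_Y)q_Y - (18q_Y) = (106 - (1/2)q_Y)q_Y - (18q_Y).
∂π_Y/∂q_Y = 88 - q_Y = 0, so q_Y = 88.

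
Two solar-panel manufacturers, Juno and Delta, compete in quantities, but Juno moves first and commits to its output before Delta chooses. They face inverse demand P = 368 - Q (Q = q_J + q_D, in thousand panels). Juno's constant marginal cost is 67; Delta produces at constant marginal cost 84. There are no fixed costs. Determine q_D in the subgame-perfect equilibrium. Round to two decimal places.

The follower Delta best-responds to any q_J: π_D = (368 - Q)q_D - 84q_D.
Setting the follower's marginal profit to zero, 284 - q_J - 2q_D = 0, i.e. q_D = (284 - q_J)/2.
Juno substitutes q_D(q_J) into its own profit: π_J = q_J(368 - q_J - (284 - q_J)/2) - 67q_J = (226 - (1/2)q_J)q_J - 67q_J.
Leader FOC: 159 - q_J = 0, so q_J = 159.
Then q_D = (284 - 159)/2 = 125/2.

62.50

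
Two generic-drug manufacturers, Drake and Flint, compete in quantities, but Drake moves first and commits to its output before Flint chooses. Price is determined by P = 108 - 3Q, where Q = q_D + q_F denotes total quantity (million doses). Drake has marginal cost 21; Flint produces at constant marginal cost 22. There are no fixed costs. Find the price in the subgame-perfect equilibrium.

The follower Flint best-responds to any q_D: π_F = (108 - 3Q)q_F - 22q_F.
∂π_F/∂q_F = 86 - 3q_D - 6q_F = 0 gives the reaction function q_F = (86 - 3q_D)/6.
The leader anticipates this reaction. Substituting into P = 108 - 3Q gives P = 65 - (3/2)q_D, so π_D = (65 - (3/2)q_D)q_D - 21q_D.
Leader FOC: 44 - 3q_D = 0, so q_D = 44/3.
Then q_F = (86 - 3·(44/3))/6 = 7.
Total output Q = 65/3, so price P = 108 - 3·(65/3) = 43.

43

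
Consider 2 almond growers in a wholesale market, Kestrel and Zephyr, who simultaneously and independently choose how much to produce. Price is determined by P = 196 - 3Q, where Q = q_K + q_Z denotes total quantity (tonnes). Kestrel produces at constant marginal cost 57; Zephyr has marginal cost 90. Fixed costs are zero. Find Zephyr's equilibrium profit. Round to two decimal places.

197.37

Kestrel's profit: π_K = (196 - 3Q)q_K - (57q_K). Setting ∂π_K/∂q_K = 0: 139 - 6q_K - 3(q_Z) = 0.
Zephyr's first-order condition: 106 - 6q_Z - 3(q_K) = 0.
So q_K = (139 - 3q_Z)/6 and q_Z = (106 - 3q_K)/6.
Substituting one into the other gives q_K = 172/9 and q_Z = 73/9.
Price P = 196 - 3·(245/9) = 343/3.
Zephyr's profit: (343/3 - 90)·(73/9) = 197.3704.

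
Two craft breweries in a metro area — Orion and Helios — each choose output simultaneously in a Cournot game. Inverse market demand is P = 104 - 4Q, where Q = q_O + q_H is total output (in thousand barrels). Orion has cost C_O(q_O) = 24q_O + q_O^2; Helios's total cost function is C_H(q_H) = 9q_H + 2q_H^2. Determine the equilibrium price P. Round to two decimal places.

Orion's profit: π_O = (104 - 4Q)q_O - (24q_O + q_O²). Setting ∂π_O/∂q_O = 0: 80 - 10q_O - 4(q_H) = 0.
Helios's profit: π_H = (104 - 4Q)q_H - (9q_H + 2q_H²). Setting ∂π_H/∂q_H = 0: 95 - 12q_H - 4(q_O) = 0.
So q_O = (80 - 4q_H)/10 and q_H = (95 - 4q_O)/12.
Substituting one into the other gives q_O = 145/26 and q_H = 315/52.
Total output Q = 605/52, so price P = 104 - 4·(605/52) = 747/13.

57.46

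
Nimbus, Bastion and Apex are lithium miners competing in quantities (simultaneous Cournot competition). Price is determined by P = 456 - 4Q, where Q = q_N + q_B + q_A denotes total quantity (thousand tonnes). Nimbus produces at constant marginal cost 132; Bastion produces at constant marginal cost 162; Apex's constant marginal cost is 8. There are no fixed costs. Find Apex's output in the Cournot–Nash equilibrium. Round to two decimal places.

Nimbus's profit: π_N = (456 - 4Q)q_N - (132q_N). Setting ∂π_N/∂q_N = 0: 324 - 8q_N - 4(q_B + q_A) = 0.
Bastion's profit: π_B = (456 - 4Q)q_B - (162q_B). Setting ∂π_B/∂q_B = 0: 294 - 8q_B - 4(q_N + q_A) = 0.
Apex's profit: π_A = (456 - 4Q)q_A - (8q_A). Setting ∂π_A/∂q_A = 0: 448 - 8q_A - 4(q_N + q_B) = 0.
Adding the 3 first-order conditions: 1066 − 16Q = 0, so Q = 533/8.
Back-substituting: q_N = (324 − 533/2)/4 = 115/8, q_B = (294 − 533/2)/4 = 55/8, q_A = (448 − 533/2)/4 = 363/8.

45.38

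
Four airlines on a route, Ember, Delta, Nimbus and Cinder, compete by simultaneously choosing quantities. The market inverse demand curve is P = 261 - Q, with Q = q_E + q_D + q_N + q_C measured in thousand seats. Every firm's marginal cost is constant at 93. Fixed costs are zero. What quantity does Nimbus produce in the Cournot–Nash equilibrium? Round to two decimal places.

33.60

A representative firm's profit is π_i = q_i(261 - Q) - 93q_i.
Setting ∂π_i/∂q_i = 0 with rivals' quantities fixed: 168 - 2q_i - Σ_{j≠i} q_j = 0.
With identical firms every q_j equals q_i, so Σ_{j≠i} q_j = 3q_i and 168 = 5q_i, giving q_i = 168/5.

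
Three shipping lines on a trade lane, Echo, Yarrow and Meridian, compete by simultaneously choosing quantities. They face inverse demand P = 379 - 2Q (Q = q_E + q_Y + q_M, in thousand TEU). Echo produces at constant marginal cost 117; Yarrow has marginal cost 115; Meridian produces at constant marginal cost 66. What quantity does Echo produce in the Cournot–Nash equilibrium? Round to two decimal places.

Echo's profit: π_E = (379 - 2Q)q_E - (117q_E). Setting ∂π_E/∂q_E = 0: 262 - 4q_E - 2(q_Y + q_M) = 0.
Yarrow's profit: π_Y = (379 - 2Q)q_Y - (115q_Y). Setting ∂π_Y/∂q_Y = 0: 264 - 4q_Y - 2(q_E + q_M) = 0.
Meridian's profit: π_M = (379 - 2Q)q_M - (66q_M). Setting ∂π_M/∂q_M = 0: 313 - 4q_M - 2(q_E + q_Y) = 0.
Summing all 3 equations gives 839 − 8Q = 0, hence Q = 839/8.
Back-substituting: q_E = (262 − 839/4)/2 = 209/8, q_Y = (264 − 839/4)/2 = 217/8, q_M = (313 − 839/4)/2 = 413/8.

26.13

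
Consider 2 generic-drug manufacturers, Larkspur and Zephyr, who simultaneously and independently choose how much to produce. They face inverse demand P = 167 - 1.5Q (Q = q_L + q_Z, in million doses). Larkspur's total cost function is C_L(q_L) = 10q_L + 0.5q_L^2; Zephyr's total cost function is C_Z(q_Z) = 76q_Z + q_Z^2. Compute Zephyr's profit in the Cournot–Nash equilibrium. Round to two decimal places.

Larkspur's profit: π_L = (167 - 1.5Q)q_L - (10q_L + (1/2)q_L²). Setting ∂π_L/∂q_L = 0: 157 - 4q_L - (3/2)(q_Z) = 0.
Zephyr's first-order condition: 91 - 5q_Z - (3/2)(q_L) = 0.
Best responses: q_L = (157 - (3/2)q_Z)/4, q_Z = (91 - (3/2)q_L)/5.
Substituting one into the other gives q_L = 36.5352 and q_Z = 514/71.
Price P = 167 - (3/2)·43.7746 = 101.3380.
Zephyr's profit: 101.3380·(514/71) - 76·(514/71) - (514/71)² = 131.0236.

131.02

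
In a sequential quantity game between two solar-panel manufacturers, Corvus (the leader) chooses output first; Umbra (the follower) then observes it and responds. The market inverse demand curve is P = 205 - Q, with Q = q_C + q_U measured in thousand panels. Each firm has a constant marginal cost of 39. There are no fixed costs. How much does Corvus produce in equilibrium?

Solve by backward induction. Given q_C, the follower Umbra maximises π_U = (205 - q_C - q_U)q_U - 39q_U.
∂π_U/∂q_U = 166 - q_C - 2q_U = 0 gives the reaction function q_U = (166 - q_C)/2.
The leader anticipates this reaction. Substituting into P = 205 - Q gives P = 122 - (1/2)q_C, so π_C = (122 - (1/2)q_C)q_C - 39q_C.
Leader FOC: 83 - q_C = 0, so q_C = 83.
Then q_U = (166 - 83)/2 = 83/2.

83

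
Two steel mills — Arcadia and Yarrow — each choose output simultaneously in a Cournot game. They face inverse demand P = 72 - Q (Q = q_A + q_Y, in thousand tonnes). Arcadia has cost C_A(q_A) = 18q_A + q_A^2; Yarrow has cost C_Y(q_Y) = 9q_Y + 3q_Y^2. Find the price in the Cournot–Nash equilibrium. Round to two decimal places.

Arcadia's profit: π_A = (72 - Q)q_A - (18q_A + q_A²). Setting ∂π_A/∂q_A = 0: 54 - 4q_A - (q_Y) = 0.
Yarrow's profit: π_Y = (72 - Q)q_Y - (9q_Y + 3q_Y²). Setting ∂π_Y/∂q_Y = 0: 63 - 8q_Y - (q_A) = 0.
Best responses: q_A = (54 - q_Y)/4, q_Y = (63 - q_A)/8.
Substituting one into the other gives q_A = 369/31 and q_Y = 198/31.
Total output Q = 567/31, so price P = 72 - 567/31 = 1665/31.

53.71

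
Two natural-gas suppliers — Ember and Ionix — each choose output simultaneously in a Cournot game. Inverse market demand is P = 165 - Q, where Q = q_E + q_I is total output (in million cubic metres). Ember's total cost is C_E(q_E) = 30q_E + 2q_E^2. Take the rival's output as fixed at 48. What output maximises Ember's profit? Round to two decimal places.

With the rival's output fixed at 48, Ember's profit is π_E = (165 - 48 - q_E)q_E - (30q_E + 2q_E²) = (117 - q_E)q_E - (30q_E + 2q_E²).
∂π_E/∂q_E = 87 - 6q_E = 0, so q_E = 29/2.

14.50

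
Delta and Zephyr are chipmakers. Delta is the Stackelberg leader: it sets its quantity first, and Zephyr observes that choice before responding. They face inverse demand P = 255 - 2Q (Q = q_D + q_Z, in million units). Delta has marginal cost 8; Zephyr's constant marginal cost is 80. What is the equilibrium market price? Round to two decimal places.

87.75

Solve by backward induction. Given q_D, the follower Zephyr maximises π_Z = (255 - 2q_D - 2q_Z)q_Z - 80q_Z.
∂π_Z/∂q_Z = 175 - 2q_D - 4q_Z = 0 gives the reaction function q_Z = (175 - 2q_D)/4.
The leader anticipates this reaction. Substituting into P = 255 - 2Q gives P = 335/2 - q_D, so π_D = (335/2 - q_D)q_D - 8q_D.
The leader's first-order condition 319/2 - 2q_D = 0 yields q_D = 319/4.
Then q_Z = (175 - 2·(319/4))/4 = 31/8.
Total output Q = 669/8, so price P = 255 - 2·(669/8) = 351/4.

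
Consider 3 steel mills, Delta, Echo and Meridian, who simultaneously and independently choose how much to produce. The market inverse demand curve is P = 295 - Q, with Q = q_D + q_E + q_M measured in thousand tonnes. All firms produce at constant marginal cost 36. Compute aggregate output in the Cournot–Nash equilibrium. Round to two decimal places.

194.25

Each firm earns π_i = (295 - Q)q_i - 36q_i.
Setting ∂π_i/∂q_i = 0 with rivals' quantities fixed: 259 - 2q_i - Σ_{j≠i} q_j = 0.
With identical firms every q_j equals q_i, so Σ_{j≠i} q_j = 2q_i and 259 = 4q_i, giving q_i = 259/4.
Total output Q = 259/4 + 259/4 + 259/4 = 777/4.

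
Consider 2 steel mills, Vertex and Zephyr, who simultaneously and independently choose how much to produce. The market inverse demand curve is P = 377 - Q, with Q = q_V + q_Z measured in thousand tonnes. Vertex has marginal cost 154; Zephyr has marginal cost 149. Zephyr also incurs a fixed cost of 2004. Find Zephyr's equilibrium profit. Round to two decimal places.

Vertex's profit: π_V = (377 - Q)q_V - (154q_V). Setting ∂π_V/∂q_V = 0: 223 - 2q_V - (q_Z) = 0.
Zephyr's profit: π_Z = (377 - Q)q_Z - (149q_Z). Setting ∂π_Z/∂q_Z = 0: 228 - 2q_Z - (q_V) = 0.
So q_V = (223 - q_Z)/2 and q_Z = (228 - q_V)/2.
Substituting one into the other gives q_V = 218/3 and q_Z = 233/3.
Price P = 377 - 451/3 = 680/3.
Zephyr's profit: (680/3 - 149)·(233/3) - 2004 = 4028.1111.

4028.11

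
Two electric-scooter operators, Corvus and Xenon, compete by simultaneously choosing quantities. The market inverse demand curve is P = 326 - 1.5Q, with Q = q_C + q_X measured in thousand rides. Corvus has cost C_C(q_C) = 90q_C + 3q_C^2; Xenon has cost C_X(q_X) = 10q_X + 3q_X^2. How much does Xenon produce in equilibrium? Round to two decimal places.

31.62

Corvus's profit: π_C = (326 - 1.5Q)q_C - (90q_C + 3q_C²). Setting ∂π_C/∂q_C = 0: 236 - 9q_C - (3/2)(q_X) = 0.
Xenon's profit: π_X = (326 - 1.5Q)q_X - (10q_X + 3q_X²). Setting ∂π_X/∂q_X = 0: 316 - 9q_X - (3/2)(q_C) = 0.
So q_C = (236 - (3/2)q_X)/9 and q_X = (316 - (3/2)q_C)/9.
Solving the pair: q_C = 440/21, q_X = 664/21.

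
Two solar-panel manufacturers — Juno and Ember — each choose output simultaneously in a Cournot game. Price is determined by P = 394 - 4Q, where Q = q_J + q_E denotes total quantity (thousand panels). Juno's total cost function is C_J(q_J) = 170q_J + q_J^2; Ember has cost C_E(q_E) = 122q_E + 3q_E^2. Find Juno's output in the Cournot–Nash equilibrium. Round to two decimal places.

Juno's profit: π_J = (394 - 4Q)q_J - (170q_J + q_J²). Setting ∂π_J/∂q_J = 0: 224 - 10q_J - 4(q_E) = 0.
Ember's first-order condition: 272 - 14q_E - 4(q_J) = 0.
Best responses: q_J = (224 - 4q_E)/10, q_E = (272 - 4q_J)/14.
Substituting one into the other gives q_J = 512/31 and q_E = 456/31.

16.52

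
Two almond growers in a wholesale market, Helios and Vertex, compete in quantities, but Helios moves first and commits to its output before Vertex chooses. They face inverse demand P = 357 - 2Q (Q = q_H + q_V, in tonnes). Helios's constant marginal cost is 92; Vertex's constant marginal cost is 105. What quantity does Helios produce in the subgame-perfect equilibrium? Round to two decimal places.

Solve by backward induction. Given q_H, the follower Vertex maximises π_V = (357 - 2q_H - 2q_V)q_V - 105q_V.
Setting the follower's marginal profit to zero, 252 - 2q_H - 4q_V = 0, i.e. q_V = (252 - 2q_H)/4.
The leader anticipates this reaction. Substituting into P = 357 - 2Q gives P = 231 - q_H, so π_H = (231 - q_H)q_H - 92q_H.
Maximising: ∂π_H/∂q_H = 139 - 2q_H = 0, giving q_H = 139/2.
Then q_V = (252 - 2·(139/2))/4 = 113/4.

69.50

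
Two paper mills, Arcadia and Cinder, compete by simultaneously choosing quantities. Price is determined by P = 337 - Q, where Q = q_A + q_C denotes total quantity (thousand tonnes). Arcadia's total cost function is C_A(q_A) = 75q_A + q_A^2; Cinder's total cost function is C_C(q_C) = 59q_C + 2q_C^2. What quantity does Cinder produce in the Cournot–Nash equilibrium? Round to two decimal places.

Arcadia's profit: π_A = (337 - Q)q_A - (75q_A + q_A²). Setting ∂π_A/∂q_A = 0: 262 - 4q_A - (q_C) = 0.
Cinder's first-order condition: 278 - 6q_C - (q_A) = 0.
Rearranging gives the reaction functions q_A = (262 - q_C)/4 and q_C = (278 - q_A)/6.
Solving the pair: q_A = 1294/23, q_C = 850/23.

36.96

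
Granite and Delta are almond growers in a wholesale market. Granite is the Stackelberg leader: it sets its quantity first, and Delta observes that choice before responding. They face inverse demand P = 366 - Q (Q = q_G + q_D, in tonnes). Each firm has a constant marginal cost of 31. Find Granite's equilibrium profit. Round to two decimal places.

14028.13

Solve by backward induction. Given q_G, the follower Delta maximises π_D = (366 - q_G - q_D)q_D - 31q_D.
Follower FOC: 335 - q_G - 2q_D = 0, so q_D(q_G) = (335 - q_G)/2.
The leader anticipates this reaction. Substituting into P = 366 - Q gives P = 397/2 - (1/2)q_G, so π_G = (397/2 - (1/2)q_G)q_G - 31q_G.
Leader FOC: 335/2 - q_G = 0, so q_G = 335/2.
Then q_D = (335 - 335/2)/2 = 335/4.
Price P = 366 - 1005/4 = 459/4.
Granite's profit: (459/4 - 31)·(335/2) = 14028.1250.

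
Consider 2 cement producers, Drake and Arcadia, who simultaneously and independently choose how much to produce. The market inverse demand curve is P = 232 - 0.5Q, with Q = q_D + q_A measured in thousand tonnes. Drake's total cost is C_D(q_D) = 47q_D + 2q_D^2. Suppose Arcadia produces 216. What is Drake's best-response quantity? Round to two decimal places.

With the rival's output fixed at 216, Drake's profit is π_D = (232 - (1/2)·216 - (1/2)q_D)q_D - (47q_D + 2q_D²) = (124 - (1/2)q_D)q_D - (47q_D + 2q_D²).
∂π_D/∂q_D = 77 - 5q_D = 0, so q_D = 77/5.

15.40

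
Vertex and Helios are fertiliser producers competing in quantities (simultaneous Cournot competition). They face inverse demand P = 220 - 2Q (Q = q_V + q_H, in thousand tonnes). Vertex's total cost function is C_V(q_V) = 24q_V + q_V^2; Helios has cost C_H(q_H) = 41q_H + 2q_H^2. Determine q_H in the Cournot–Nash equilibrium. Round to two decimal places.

15.50

Vertex's profit: π_V = (220 - 2Q)q_V - (24q_V + q_V²). Setting ∂π_V/∂q_V = 0: 196 - 6q_V - 2(q_H) = 0.
Helios's first-order condition: 179 - 8q_H - 2(q_V) = 0.
Rearranging gives the reaction functions q_V = (196 - 2q_H)/6 and q_H = (179 - 2q_V)/8.
Substituting one into the other gives q_V = 55/2 and q_H = 31/2.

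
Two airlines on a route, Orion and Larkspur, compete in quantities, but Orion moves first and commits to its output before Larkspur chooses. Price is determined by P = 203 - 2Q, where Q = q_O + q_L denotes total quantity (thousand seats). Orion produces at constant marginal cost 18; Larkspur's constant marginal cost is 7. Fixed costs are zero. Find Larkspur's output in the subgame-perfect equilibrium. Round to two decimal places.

Solve by backward induction. Given q_O, the follower Larkspur maximises π_L = (203 - 2q_O - 2q_L)q_L - 7q_L.
Follower FOC: 196 - 2q_O - 4q_L = 0, so q_L(q_O) = (196 - 2q_O)/4.
The leader anticipates this reaction. Substituting into P = 203 - 2Q gives P = 105 - q_O, so π_O = (105 - q_O)q_O - 18q_O.
Leader FOC: 87 - 2q_O = 0, so q_O = 87/2.
Then q_L = (196 - 2·(87/2))/4 = 109/4.

27.25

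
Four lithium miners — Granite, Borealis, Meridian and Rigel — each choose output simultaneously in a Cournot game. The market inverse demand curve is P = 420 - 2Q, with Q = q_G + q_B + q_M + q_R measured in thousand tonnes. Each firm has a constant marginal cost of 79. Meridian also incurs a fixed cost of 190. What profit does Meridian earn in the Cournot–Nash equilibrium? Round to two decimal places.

A representative firm's profit is π_i = q_i(420 - 2Q) - 79q_i.
Setting ∂π_i/∂q_i = 0 with rivals' quantities fixed: 341 - 4q_i - 2·Σ_{j≠i} q_j = 0.
By symmetry each firm produces the same amount; substituting Σ_{j≠i} q_j = 3q_i yields q_i = 341/10.
Price P = 420 - 2·(682/5) = 736/5.
Meridian's profit: (736/5 - 79)·(341/10) - 190 = 2135.6200.

2135.62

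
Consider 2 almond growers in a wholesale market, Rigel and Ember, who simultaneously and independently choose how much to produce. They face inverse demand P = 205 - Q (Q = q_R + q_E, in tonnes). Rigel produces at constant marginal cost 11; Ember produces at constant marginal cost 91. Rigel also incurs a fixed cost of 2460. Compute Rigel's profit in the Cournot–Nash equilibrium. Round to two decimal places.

Rigel's profit: π_R = (205 - Q)q_R - (11q_R). Setting ∂π_R/∂q_R = 0: 194 - 2q_R - (q_E) = 0.
Ember's first-order condition: 114 - 2q_E - (q_R) = 0.
So q_R = (194 - q_E)/2 and q_E = (114 - q_R)/2.
Solving the pair: q_R = 274/3, q_E = 34/3.
Price P = 205 - 308/3 = 307/3.
Rigel's profit: (307/3 - 11)·(274/3) - 2460 = 5881.7778.

5881.78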